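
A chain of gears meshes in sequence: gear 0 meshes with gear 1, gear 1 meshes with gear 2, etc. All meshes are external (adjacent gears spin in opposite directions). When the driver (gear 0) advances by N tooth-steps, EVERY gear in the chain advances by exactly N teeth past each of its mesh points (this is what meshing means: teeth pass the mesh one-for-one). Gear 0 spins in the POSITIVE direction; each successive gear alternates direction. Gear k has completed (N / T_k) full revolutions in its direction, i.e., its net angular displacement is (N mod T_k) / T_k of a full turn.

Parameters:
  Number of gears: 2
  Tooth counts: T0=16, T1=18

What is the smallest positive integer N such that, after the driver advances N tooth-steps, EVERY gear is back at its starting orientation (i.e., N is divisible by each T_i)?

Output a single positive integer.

Answer: 144

Derivation:
Gear k returns to start when N is a multiple of T_k.
All gears at start simultaneously when N is a common multiple of [16, 18]; the smallest such N is lcm(16, 18).
Start: lcm = T0 = 16
Fold in T1=18: gcd(16, 18) = 2; lcm(16, 18) = 16 * 18 / 2 = 288 / 2 = 144
Full cycle length = 144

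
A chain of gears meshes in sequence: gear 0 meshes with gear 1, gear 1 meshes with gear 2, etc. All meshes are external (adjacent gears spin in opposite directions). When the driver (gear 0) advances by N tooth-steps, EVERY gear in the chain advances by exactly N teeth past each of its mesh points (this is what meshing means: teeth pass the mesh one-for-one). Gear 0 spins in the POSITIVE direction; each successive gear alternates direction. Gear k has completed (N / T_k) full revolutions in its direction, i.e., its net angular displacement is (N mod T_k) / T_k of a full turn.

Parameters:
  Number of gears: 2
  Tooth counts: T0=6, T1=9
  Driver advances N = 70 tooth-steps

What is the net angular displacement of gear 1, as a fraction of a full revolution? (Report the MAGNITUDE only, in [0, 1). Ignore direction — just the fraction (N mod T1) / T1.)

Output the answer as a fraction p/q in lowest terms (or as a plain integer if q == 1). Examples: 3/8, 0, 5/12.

Answer: 7/9

Derivation:
Chain of 2 gears, tooth counts: [6, 9]
  gear 0: T0=6, direction=positive, advance = 70 mod 6 = 4 teeth = 4/6 turn
  gear 1: T1=9, direction=negative, advance = 70 mod 9 = 7 teeth = 7/9 turn
Gear 1: 70 mod 9 = 7
Fraction = 7 / 9 = 7/9 (gcd(7,9)=1) = 7/9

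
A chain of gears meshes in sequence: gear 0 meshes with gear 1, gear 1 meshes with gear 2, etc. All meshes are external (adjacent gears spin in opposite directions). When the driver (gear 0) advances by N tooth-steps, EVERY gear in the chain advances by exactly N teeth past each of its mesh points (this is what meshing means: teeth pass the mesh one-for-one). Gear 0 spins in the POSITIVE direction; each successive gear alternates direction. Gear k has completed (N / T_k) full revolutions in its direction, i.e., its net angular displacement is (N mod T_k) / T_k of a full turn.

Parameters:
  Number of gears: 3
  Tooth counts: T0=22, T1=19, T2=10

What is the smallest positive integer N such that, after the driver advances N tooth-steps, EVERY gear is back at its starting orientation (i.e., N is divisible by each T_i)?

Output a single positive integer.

Answer: 2090

Derivation:
Gear k returns to start when N is a multiple of T_k.
All gears at start simultaneously when N is a common multiple of [22, 19, 10]; the smallest such N is lcm(22, 19, 10).
Start: lcm = T0 = 22
Fold in T1=19: gcd(22, 19) = 1; lcm(22, 19) = 22 * 19 / 1 = 418 / 1 = 418
Fold in T2=10: gcd(418, 10) = 2; lcm(418, 10) = 418 * 10 / 2 = 4180 / 2 = 2090
Full cycle length = 2090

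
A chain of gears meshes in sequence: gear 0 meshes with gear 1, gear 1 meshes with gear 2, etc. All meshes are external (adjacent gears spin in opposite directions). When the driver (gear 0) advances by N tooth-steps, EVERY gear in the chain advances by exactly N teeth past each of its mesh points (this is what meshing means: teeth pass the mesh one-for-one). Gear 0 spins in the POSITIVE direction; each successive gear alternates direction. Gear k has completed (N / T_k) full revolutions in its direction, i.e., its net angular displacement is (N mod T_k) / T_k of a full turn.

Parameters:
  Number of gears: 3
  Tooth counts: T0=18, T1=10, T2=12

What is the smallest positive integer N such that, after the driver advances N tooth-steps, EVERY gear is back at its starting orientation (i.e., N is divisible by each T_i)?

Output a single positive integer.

Gear k returns to start when N is a multiple of T_k.
All gears at start simultaneously when N is a common multiple of [18, 10, 12]; the smallest such N is lcm(18, 10, 12).
Start: lcm = T0 = 18
Fold in T1=10: gcd(18, 10) = 2; lcm(18, 10) = 18 * 10 / 2 = 180 / 2 = 90
Fold in T2=12: gcd(90, 12) = 6; lcm(90, 12) = 90 * 12 / 6 = 1080 / 6 = 180
Full cycle length = 180

Answer: 180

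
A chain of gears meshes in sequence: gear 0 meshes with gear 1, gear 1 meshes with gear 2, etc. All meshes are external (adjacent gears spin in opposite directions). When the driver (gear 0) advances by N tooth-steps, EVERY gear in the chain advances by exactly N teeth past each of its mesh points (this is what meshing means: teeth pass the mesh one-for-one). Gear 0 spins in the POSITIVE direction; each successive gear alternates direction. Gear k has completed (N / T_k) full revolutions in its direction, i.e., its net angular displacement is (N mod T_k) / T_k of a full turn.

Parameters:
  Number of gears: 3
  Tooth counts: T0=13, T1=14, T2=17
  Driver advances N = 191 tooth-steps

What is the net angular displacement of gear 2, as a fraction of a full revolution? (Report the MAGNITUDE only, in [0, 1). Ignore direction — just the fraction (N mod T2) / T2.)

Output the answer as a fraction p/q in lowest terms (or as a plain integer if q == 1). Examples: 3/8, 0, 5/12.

Answer: 4/17

Derivation:
Chain of 3 gears, tooth counts: [13, 14, 17]
  gear 0: T0=13, direction=positive, advance = 191 mod 13 = 9 teeth = 9/13 turn
  gear 1: T1=14, direction=negative, advance = 191 mod 14 = 9 teeth = 9/14 turn
  gear 2: T2=17, direction=positive, advance = 191 mod 17 = 4 teeth = 4/17 turn
Gear 2: 191 mod 17 = 4
Fraction = 4 / 17 = 4/17 (gcd(4,17)=1) = 4/17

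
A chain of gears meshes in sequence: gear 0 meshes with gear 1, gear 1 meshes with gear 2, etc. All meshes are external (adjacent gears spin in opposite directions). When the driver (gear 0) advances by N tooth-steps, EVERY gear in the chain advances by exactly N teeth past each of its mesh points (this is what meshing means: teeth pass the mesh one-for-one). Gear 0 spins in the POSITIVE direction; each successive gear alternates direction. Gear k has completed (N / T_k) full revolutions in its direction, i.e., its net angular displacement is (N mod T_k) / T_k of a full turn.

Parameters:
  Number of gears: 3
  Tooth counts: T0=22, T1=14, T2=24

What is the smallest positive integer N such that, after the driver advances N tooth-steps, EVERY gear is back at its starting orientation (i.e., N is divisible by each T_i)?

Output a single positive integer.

Answer: 1848

Derivation:
Gear k returns to start when N is a multiple of T_k.
All gears at start simultaneously when N is a common multiple of [22, 14, 24]; the smallest such N is lcm(22, 14, 24).
Start: lcm = T0 = 22
Fold in T1=14: gcd(22, 14) = 2; lcm(22, 14) = 22 * 14 / 2 = 308 / 2 = 154
Fold in T2=24: gcd(154, 24) = 2; lcm(154, 24) = 154 * 24 / 2 = 3696 / 2 = 1848
Full cycle length = 1848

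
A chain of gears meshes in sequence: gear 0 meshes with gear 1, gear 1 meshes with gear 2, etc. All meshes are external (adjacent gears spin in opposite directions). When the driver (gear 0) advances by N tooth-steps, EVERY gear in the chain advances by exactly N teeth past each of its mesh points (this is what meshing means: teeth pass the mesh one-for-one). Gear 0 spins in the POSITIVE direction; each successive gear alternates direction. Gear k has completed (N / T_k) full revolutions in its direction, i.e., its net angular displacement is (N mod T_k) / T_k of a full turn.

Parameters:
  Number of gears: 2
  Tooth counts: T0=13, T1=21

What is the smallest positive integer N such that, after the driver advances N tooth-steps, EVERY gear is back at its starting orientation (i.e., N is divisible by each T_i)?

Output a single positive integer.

Answer: 273

Derivation:
Gear k returns to start when N is a multiple of T_k.
All gears at start simultaneously when N is a common multiple of [13, 21]; the smallest such N is lcm(13, 21).
Start: lcm = T0 = 13
Fold in T1=21: gcd(13, 21) = 1; lcm(13, 21) = 13 * 21 / 1 = 273 / 1 = 273
Full cycle length = 273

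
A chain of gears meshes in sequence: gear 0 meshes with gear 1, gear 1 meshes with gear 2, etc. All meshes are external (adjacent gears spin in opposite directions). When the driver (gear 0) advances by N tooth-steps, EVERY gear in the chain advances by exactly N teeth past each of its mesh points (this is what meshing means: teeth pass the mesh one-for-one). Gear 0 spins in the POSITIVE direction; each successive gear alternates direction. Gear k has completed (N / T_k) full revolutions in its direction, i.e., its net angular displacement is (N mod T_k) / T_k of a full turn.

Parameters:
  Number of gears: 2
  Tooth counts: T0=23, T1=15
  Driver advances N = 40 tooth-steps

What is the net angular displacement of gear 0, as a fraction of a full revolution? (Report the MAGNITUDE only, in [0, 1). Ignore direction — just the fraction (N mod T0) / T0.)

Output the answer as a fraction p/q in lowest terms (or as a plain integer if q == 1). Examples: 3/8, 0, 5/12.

Chain of 2 gears, tooth counts: [23, 15]
  gear 0: T0=23, direction=positive, advance = 40 mod 23 = 17 teeth = 17/23 turn
  gear 1: T1=15, direction=negative, advance = 40 mod 15 = 10 teeth = 10/15 turn
Gear 0: 40 mod 23 = 17
Fraction = 17 / 23 = 17/23 (gcd(17,23)=1) = 17/23

Answer: 17/23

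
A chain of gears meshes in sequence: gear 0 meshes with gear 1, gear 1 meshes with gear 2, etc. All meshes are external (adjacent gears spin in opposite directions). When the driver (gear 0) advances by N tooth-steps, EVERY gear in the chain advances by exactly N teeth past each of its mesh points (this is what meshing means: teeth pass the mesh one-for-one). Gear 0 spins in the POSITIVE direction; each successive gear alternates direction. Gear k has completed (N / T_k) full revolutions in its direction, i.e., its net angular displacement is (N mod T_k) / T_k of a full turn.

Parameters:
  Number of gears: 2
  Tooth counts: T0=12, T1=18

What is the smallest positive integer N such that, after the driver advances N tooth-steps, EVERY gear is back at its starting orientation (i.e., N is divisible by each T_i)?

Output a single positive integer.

Answer: 36

Derivation:
Gear k returns to start when N is a multiple of T_k.
All gears at start simultaneously when N is a common multiple of [12, 18]; the smallest such N is lcm(12, 18).
Start: lcm = T0 = 12
Fold in T1=18: gcd(12, 18) = 6; lcm(12, 18) = 12 * 18 / 6 = 216 / 6 = 36
Full cycle length = 36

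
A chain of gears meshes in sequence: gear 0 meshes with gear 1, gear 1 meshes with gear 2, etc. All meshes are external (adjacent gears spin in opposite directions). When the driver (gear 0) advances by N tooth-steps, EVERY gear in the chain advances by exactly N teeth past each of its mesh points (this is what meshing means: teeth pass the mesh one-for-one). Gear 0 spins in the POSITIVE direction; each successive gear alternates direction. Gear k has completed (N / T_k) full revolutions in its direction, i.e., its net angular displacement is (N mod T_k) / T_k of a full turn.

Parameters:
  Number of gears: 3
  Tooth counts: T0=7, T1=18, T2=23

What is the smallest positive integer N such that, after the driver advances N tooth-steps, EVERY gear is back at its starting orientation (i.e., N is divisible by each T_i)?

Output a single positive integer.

Answer: 2898

Derivation:
Gear k returns to start when N is a multiple of T_k.
All gears at start simultaneously when N is a common multiple of [7, 18, 23]; the smallest such N is lcm(7, 18, 23).
Start: lcm = T0 = 7
Fold in T1=18: gcd(7, 18) = 1; lcm(7, 18) = 7 * 18 / 1 = 126 / 1 = 126
Fold in T2=23: gcd(126, 23) = 1; lcm(126, 23) = 126 * 23 / 1 = 2898 / 1 = 2898
Full cycle length = 2898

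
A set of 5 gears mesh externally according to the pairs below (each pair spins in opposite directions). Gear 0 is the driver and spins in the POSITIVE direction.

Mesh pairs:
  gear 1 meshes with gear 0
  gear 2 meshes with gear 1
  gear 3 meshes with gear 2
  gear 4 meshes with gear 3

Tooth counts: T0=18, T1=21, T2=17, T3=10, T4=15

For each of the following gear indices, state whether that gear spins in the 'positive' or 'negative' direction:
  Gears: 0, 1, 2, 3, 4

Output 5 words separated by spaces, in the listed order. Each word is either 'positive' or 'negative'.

Answer: positive negative positive negative positive

Derivation:
Gear 0 (driver): positive (depth 0)
  gear 1: meshes with gear 0 -> depth 1 -> negative (opposite of gear 0)
  gear 2: meshes with gear 1 -> depth 2 -> positive (opposite of gear 1)
  gear 3: meshes with gear 2 -> depth 3 -> negative (opposite of gear 2)
  gear 4: meshes with gear 3 -> depth 4 -> positive (opposite of gear 3)
Queried indices 0, 1, 2, 3, 4 -> positive, negative, positive, negative, positive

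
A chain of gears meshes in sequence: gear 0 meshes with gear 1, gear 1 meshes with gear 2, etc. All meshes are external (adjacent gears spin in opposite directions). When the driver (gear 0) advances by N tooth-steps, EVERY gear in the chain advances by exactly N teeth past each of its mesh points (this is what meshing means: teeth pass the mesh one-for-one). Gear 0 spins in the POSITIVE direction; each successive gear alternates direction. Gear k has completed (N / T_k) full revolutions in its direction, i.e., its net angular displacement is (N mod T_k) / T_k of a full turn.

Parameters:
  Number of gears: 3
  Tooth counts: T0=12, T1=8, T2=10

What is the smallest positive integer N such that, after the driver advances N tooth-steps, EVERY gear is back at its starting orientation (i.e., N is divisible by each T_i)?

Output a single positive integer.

Answer: 120

Derivation:
Gear k returns to start when N is a multiple of T_k.
All gears at start simultaneously when N is a common multiple of [12, 8, 10]; the smallest such N is lcm(12, 8, 10).
Start: lcm = T0 = 12
Fold in T1=8: gcd(12, 8) = 4; lcm(12, 8) = 12 * 8 / 4 = 96 / 4 = 24
Fold in T2=10: gcd(24, 10) = 2; lcm(24, 10) = 24 * 10 / 2 = 240 / 2 = 120
Full cycle length = 120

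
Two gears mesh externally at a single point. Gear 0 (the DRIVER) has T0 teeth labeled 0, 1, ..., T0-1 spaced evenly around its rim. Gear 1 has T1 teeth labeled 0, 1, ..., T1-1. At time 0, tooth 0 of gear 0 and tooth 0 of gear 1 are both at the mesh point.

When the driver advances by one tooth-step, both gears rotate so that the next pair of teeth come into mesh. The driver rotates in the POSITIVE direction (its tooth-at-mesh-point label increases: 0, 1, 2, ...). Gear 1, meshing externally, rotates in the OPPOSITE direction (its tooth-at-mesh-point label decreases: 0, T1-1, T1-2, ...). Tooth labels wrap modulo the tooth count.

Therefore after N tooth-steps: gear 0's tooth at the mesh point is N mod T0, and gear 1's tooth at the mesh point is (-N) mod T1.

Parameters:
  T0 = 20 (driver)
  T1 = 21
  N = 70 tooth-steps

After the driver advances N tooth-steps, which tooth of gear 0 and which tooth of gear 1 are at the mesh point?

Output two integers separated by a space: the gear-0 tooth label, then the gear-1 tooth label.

Gear 0 (driver, T0=20): tooth at mesh = N mod T0
  70 = 3 * 20 + 10, so 70 mod 20 = 10
  gear 0 tooth = 10
Gear 1 (driven, T1=21): tooth at mesh = (-N) mod T1
  70 = 3 * 21 + 7, so 70 mod 21 = 7
  (-70) mod 21 = (-7) mod 21 = 21 - 7 = 14
Mesh after 70 steps: gear-0 tooth 10 meets gear-1 tooth 14

Answer: 10 14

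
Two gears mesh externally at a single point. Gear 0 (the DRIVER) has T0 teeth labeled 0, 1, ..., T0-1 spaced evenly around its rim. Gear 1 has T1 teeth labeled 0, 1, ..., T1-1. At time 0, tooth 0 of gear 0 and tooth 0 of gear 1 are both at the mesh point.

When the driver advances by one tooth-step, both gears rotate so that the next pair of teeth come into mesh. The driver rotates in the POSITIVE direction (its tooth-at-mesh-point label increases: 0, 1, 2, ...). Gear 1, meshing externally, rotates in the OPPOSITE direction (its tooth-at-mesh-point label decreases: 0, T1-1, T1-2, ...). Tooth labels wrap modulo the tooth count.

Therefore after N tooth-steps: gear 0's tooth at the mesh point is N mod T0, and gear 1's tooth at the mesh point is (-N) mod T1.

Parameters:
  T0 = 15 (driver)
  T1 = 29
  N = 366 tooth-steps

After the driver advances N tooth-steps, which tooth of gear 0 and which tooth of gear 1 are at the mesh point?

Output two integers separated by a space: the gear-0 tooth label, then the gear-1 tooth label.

Answer: 6 11

Derivation:
Gear 0 (driver, T0=15): tooth at mesh = N mod T0
  366 = 24 * 15 + 6, so 366 mod 15 = 6
  gear 0 tooth = 6
Gear 1 (driven, T1=29): tooth at mesh = (-N) mod T1
  366 = 12 * 29 + 18, so 366 mod 29 = 18
  (-366) mod 29 = (-18) mod 29 = 29 - 18 = 11
Mesh after 366 steps: gear-0 tooth 6 meets gear-1 tooth 11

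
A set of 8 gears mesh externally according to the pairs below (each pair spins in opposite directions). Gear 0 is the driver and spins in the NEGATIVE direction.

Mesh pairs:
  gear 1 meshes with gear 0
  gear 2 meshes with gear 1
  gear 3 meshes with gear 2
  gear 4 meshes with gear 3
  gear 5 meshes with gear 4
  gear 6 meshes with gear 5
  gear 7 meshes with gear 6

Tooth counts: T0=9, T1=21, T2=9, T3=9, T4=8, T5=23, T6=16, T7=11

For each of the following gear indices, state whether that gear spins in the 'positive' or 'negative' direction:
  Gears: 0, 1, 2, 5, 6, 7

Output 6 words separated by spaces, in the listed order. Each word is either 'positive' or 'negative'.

Answer: negative positive negative positive negative positive

Derivation:
Gear 0 (driver): negative (depth 0)
  gear 1: meshes with gear 0 -> depth 1 -> positive (opposite of gear 0)
  gear 2: meshes with gear 1 -> depth 2 -> negative (opposite of gear 1)
  gear 3: meshes with gear 2 -> depth 3 -> positive (opposite of gear 2)
  gear 4: meshes with gear 3 -> depth 4 -> negative (opposite of gear 3)
  gear 5: meshes with gear 4 -> depth 5 -> positive (opposite of gear 4)
  gear 6: meshes with gear 5 -> depth 6 -> negative (opposite of gear 5)
  gear 7: meshes with gear 6 -> depth 7 -> positive (opposite of gear 6)
Queried indices 0, 1, 2, 5, 6, 7 -> negative, positive, negative, positive, negative, positive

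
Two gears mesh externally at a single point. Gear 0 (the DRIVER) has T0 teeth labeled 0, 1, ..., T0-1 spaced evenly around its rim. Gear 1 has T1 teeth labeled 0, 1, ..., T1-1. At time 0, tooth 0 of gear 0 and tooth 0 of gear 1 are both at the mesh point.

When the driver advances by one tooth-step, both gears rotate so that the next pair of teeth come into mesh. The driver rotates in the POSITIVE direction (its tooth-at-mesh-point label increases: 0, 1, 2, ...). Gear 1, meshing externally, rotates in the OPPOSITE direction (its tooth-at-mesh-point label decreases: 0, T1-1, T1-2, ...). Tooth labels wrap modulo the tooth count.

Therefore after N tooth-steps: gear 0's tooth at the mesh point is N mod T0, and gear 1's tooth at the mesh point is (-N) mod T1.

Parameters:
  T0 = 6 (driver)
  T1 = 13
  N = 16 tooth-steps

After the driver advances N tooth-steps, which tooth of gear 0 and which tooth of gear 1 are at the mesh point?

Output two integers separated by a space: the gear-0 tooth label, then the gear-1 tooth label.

Answer: 4 10

Derivation:
Gear 0 (driver, T0=6): tooth at mesh = N mod T0
  16 = 2 * 6 + 4, so 16 mod 6 = 4
  gear 0 tooth = 4
Gear 1 (driven, T1=13): tooth at mesh = (-N) mod T1
  16 = 1 * 13 + 3, so 16 mod 13 = 3
  (-16) mod 13 = (-3) mod 13 = 13 - 3 = 10
Mesh after 16 steps: gear-0 tooth 4 meets gear-1 tooth 10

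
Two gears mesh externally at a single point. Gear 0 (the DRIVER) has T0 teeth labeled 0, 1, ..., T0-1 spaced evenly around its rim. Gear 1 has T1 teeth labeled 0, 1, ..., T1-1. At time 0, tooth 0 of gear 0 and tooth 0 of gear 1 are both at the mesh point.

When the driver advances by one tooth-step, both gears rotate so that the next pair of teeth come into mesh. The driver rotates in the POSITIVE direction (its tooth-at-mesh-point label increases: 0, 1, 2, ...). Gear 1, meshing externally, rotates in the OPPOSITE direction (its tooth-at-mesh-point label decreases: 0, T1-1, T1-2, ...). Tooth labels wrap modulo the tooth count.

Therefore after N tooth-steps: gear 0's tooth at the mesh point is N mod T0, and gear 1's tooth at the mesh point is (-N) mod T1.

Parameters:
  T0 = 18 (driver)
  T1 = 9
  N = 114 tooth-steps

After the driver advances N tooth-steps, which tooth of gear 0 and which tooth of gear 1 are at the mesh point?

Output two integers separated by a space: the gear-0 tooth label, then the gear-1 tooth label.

Gear 0 (driver, T0=18): tooth at mesh = N mod T0
  114 = 6 * 18 + 6, so 114 mod 18 = 6
  gear 0 tooth = 6
Gear 1 (driven, T1=9): tooth at mesh = (-N) mod T1
  114 = 12 * 9 + 6, so 114 mod 9 = 6
  (-114) mod 9 = (-6) mod 9 = 9 - 6 = 3
Mesh after 114 steps: gear-0 tooth 6 meets gear-1 tooth 3

Answer: 6 3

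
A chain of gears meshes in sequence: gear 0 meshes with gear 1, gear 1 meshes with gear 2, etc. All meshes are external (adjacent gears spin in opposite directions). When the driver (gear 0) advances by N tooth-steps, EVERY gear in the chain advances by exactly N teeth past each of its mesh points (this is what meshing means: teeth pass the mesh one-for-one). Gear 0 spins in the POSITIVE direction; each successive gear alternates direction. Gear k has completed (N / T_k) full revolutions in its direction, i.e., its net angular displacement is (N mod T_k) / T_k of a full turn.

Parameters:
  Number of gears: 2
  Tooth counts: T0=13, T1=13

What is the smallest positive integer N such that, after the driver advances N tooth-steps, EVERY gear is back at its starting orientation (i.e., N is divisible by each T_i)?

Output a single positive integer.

Answer: 13

Derivation:
Gear k returns to start when N is a multiple of T_k.
All gears at start simultaneously when N is a common multiple of [13, 13]; the smallest such N is lcm(13, 13).
Start: lcm = T0 = 13
Fold in T1=13: gcd(13, 13) = 13; lcm(13, 13) = 13 * 13 / 13 = 169 / 13 = 13
Full cycle length = 13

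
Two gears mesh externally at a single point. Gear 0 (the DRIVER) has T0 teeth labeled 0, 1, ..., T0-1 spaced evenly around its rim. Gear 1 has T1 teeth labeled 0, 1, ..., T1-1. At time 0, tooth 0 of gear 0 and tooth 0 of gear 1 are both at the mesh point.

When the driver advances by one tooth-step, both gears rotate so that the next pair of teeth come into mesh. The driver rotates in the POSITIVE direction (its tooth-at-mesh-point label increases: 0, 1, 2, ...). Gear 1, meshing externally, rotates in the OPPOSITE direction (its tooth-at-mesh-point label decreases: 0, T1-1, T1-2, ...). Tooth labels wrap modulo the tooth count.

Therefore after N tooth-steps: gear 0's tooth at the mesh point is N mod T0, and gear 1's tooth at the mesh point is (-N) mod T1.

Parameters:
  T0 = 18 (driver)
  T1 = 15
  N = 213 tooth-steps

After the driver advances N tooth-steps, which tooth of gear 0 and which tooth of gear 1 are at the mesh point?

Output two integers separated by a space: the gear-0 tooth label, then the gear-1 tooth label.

Gear 0 (driver, T0=18): tooth at mesh = N mod T0
  213 = 11 * 18 + 15, so 213 mod 18 = 15
  gear 0 tooth = 15
Gear 1 (driven, T1=15): tooth at mesh = (-N) mod T1
  213 = 14 * 15 + 3, so 213 mod 15 = 3
  (-213) mod 15 = (-3) mod 15 = 15 - 3 = 12
Mesh after 213 steps: gear-0 tooth 15 meets gear-1 tooth 12

Answer: 15 12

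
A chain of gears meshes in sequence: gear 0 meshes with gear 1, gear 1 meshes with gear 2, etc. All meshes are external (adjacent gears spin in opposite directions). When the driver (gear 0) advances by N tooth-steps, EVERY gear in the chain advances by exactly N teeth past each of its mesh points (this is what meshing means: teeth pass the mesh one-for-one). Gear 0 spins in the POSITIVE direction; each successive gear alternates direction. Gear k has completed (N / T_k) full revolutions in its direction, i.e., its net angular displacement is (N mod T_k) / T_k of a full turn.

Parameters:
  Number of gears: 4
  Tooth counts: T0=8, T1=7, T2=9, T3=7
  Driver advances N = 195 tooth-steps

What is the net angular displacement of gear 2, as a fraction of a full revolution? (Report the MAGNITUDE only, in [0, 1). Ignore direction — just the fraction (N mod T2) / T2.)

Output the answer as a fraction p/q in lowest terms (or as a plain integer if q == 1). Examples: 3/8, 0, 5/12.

Chain of 4 gears, tooth counts: [8, 7, 9, 7]
  gear 0: T0=8, direction=positive, advance = 195 mod 8 = 3 teeth = 3/8 turn
  gear 1: T1=7, direction=negative, advance = 195 mod 7 = 6 teeth = 6/7 turn
  gear 2: T2=9, direction=positive, advance = 195 mod 9 = 6 teeth = 6/9 turn
  gear 3: T3=7, direction=negative, advance = 195 mod 7 = 6 teeth = 6/7 turn
Gear 2: 195 mod 9 = 6
Fraction = 6 / 9 = 2/3 (gcd(6,9)=3) = 2/3

Answer: 2/3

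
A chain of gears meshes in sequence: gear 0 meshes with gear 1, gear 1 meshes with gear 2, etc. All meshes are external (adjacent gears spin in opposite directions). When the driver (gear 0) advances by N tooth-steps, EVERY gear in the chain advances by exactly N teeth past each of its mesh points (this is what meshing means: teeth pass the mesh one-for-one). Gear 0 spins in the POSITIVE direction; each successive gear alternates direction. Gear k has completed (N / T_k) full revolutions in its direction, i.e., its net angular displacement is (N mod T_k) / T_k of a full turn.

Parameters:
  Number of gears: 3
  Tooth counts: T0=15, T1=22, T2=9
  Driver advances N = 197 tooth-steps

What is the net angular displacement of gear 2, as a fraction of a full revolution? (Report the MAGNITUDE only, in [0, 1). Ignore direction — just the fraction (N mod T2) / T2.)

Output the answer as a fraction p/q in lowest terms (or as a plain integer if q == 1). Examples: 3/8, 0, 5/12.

Answer: 8/9

Derivation:
Chain of 3 gears, tooth counts: [15, 22, 9]
  gear 0: T0=15, direction=positive, advance = 197 mod 15 = 2 teeth = 2/15 turn
  gear 1: T1=22, direction=negative, advance = 197 mod 22 = 21 teeth = 21/22 turn
  gear 2: T2=9, direction=positive, advance = 197 mod 9 = 8 teeth = 8/9 turn
Gear 2: 197 mod 9 = 8
Fraction = 8 / 9 = 8/9 (gcd(8,9)=1) = 8/9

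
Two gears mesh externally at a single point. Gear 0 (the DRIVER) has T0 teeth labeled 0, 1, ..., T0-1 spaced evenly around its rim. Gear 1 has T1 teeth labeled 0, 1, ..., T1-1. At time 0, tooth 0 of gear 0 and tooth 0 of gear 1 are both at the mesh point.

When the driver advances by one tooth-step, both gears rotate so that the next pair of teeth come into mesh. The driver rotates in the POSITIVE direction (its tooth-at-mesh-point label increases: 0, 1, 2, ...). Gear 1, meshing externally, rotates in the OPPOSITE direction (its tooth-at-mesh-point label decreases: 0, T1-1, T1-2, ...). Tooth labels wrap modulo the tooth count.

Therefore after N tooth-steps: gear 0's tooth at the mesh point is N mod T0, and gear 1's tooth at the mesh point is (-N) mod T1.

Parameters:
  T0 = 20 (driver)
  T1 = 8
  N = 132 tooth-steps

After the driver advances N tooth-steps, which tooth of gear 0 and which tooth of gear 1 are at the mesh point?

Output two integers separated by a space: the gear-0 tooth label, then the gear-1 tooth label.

Gear 0 (driver, T0=20): tooth at mesh = N mod T0
  132 = 6 * 20 + 12, so 132 mod 20 = 12
  gear 0 tooth = 12
Gear 1 (driven, T1=8): tooth at mesh = (-N) mod T1
  132 = 16 * 8 + 4, so 132 mod 8 = 4
  (-132) mod 8 = (-4) mod 8 = 8 - 4 = 4
Mesh after 132 steps: gear-0 tooth 12 meets gear-1 tooth 4

Answer: 12 4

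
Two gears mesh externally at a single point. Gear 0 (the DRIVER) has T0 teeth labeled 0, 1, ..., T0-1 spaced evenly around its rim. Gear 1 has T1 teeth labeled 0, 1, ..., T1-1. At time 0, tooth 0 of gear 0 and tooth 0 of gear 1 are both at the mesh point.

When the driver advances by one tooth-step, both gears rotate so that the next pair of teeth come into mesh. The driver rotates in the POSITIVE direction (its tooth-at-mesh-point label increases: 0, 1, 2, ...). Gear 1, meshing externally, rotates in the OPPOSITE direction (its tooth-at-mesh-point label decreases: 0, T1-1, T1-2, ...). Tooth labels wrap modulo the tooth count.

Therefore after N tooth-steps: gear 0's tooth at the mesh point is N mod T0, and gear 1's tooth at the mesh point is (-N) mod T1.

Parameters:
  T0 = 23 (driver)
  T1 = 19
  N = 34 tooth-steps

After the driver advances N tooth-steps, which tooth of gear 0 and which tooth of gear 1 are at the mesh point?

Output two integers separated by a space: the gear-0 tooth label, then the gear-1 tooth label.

Gear 0 (driver, T0=23): tooth at mesh = N mod T0
  34 = 1 * 23 + 11, so 34 mod 23 = 11
  gear 0 tooth = 11
Gear 1 (driven, T1=19): tooth at mesh = (-N) mod T1
  34 = 1 * 19 + 15, so 34 mod 19 = 15
  (-34) mod 19 = (-15) mod 19 = 19 - 15 = 4
Mesh after 34 steps: gear-0 tooth 11 meets gear-1 tooth 4

Answer: 11 4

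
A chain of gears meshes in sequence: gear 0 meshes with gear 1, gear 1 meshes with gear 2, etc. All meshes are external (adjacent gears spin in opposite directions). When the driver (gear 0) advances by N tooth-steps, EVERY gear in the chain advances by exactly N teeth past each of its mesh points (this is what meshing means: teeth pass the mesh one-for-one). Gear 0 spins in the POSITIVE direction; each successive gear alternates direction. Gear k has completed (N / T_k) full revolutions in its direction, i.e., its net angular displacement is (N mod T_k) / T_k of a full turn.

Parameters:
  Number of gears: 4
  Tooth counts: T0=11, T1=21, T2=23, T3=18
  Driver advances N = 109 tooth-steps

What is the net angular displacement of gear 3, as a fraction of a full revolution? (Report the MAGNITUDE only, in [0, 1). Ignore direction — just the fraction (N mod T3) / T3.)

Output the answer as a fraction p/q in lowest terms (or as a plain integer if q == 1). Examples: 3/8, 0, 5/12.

Chain of 4 gears, tooth counts: [11, 21, 23, 18]
  gear 0: T0=11, direction=positive, advance = 109 mod 11 = 10 teeth = 10/11 turn
  gear 1: T1=21, direction=negative, advance = 109 mod 21 = 4 teeth = 4/21 turn
  gear 2: T2=23, direction=positive, advance = 109 mod 23 = 17 teeth = 17/23 turn
  gear 3: T3=18, direction=negative, advance = 109 mod 18 = 1 teeth = 1/18 turn
Gear 3: 109 mod 18 = 1
Fraction = 1 / 18 = 1/18 (gcd(1,18)=1) = 1/18

Answer: 1/18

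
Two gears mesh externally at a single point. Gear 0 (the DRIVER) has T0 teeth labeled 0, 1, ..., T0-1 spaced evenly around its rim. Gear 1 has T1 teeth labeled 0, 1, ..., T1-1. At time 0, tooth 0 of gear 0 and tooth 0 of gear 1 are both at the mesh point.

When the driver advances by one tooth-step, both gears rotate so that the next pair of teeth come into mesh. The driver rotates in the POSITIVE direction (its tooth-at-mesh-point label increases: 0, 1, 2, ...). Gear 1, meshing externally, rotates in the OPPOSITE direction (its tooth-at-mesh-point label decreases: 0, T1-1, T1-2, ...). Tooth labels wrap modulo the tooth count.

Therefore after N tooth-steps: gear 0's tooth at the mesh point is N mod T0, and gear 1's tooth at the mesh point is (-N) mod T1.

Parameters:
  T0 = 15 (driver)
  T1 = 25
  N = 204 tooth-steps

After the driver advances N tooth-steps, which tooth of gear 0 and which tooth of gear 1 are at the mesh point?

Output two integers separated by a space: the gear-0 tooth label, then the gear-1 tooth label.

Answer: 9 21

Derivation:
Gear 0 (driver, T0=15): tooth at mesh = N mod T0
  204 = 13 * 15 + 9, so 204 mod 15 = 9
  gear 0 tooth = 9
Gear 1 (driven, T1=25): tooth at mesh = (-N) mod T1
  204 = 8 * 25 + 4, so 204 mod 25 = 4
  (-204) mod 25 = (-4) mod 25 = 25 - 4 = 21
Mesh after 204 steps: gear-0 tooth 9 meets gear-1 tooth 21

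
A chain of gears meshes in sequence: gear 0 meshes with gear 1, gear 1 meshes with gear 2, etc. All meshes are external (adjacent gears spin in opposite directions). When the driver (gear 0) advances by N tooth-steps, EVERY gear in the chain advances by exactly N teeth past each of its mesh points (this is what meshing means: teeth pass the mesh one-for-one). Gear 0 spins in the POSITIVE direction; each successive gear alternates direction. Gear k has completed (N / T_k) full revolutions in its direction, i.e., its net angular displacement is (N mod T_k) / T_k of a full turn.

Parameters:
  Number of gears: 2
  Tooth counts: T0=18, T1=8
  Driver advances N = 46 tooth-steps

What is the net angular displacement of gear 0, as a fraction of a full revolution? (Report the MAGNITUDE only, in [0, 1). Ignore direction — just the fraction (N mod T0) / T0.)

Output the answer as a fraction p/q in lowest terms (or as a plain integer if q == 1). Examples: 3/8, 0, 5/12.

Answer: 5/9

Derivation:
Chain of 2 gears, tooth counts: [18, 8]
  gear 0: T0=18, direction=positive, advance = 46 mod 18 = 10 teeth = 10/18 turn
  gear 1: T1=8, direction=negative, advance = 46 mod 8 = 6 teeth = 6/8 turn
Gear 0: 46 mod 18 = 10
Fraction = 10 / 18 = 5/9 (gcd(10,18)=2) = 5/9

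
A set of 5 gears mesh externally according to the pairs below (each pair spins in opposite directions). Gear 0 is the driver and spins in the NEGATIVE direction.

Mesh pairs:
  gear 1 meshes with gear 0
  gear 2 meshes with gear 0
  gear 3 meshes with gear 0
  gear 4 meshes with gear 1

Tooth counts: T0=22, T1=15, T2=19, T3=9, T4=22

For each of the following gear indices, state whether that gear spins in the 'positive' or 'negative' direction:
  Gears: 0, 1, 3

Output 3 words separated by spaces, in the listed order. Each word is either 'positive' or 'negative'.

Gear 0 (driver): negative (depth 0)
  gear 1: meshes with gear 0 -> depth 1 -> positive (opposite of gear 0)
  gear 2: meshes with gear 0 -> depth 1 -> positive (opposite of gear 0)
  gear 3: meshes with gear 0 -> depth 1 -> positive (opposite of gear 0)
  gear 4: meshes with gear 1 -> depth 2 -> negative (opposite of gear 1)
Queried indices 0, 1, 3 -> negative, positive, positive

Answer: negative positive positive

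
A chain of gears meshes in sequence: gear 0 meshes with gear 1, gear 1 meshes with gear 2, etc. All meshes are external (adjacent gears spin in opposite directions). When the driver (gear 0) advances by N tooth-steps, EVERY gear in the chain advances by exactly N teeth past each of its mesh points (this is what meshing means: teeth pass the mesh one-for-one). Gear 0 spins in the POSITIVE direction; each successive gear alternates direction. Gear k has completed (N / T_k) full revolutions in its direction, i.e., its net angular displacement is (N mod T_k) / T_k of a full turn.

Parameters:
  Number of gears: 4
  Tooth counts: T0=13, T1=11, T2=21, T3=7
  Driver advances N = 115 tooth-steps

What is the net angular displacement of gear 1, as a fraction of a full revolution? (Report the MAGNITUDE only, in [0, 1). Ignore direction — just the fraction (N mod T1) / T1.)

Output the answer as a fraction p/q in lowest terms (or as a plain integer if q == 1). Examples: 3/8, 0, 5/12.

Chain of 4 gears, tooth counts: [13, 11, 21, 7]
  gear 0: T0=13, direction=positive, advance = 115 mod 13 = 11 teeth = 11/13 turn
  gear 1: T1=11, direction=negative, advance = 115 mod 11 = 5 teeth = 5/11 turn
  gear 2: T2=21, direction=positive, advance = 115 mod 21 = 10 teeth = 10/21 turn
  gear 3: T3=7, direction=negative, advance = 115 mod 7 = 3 teeth = 3/7 turn
Gear 1: 115 mod 11 = 5
Fraction = 5 / 11 = 5/11 (gcd(5,11)=1) = 5/11

Answer: 5/11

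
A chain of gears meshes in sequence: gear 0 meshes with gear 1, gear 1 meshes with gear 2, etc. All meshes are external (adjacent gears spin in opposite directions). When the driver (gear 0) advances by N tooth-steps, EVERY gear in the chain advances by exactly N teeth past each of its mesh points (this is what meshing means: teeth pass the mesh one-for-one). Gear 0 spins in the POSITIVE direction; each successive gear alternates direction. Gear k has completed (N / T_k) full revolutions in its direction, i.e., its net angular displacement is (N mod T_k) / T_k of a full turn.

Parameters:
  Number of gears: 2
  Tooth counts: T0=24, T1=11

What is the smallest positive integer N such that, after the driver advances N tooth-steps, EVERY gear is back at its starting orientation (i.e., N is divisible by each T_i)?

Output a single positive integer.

Answer: 264

Derivation:
Gear k returns to start when N is a multiple of T_k.
All gears at start simultaneously when N is a common multiple of [24, 11]; the smallest such N is lcm(24, 11).
Start: lcm = T0 = 24
Fold in T1=11: gcd(24, 11) = 1; lcm(24, 11) = 24 * 11 / 1 = 264 / 1 = 264
Full cycle length = 264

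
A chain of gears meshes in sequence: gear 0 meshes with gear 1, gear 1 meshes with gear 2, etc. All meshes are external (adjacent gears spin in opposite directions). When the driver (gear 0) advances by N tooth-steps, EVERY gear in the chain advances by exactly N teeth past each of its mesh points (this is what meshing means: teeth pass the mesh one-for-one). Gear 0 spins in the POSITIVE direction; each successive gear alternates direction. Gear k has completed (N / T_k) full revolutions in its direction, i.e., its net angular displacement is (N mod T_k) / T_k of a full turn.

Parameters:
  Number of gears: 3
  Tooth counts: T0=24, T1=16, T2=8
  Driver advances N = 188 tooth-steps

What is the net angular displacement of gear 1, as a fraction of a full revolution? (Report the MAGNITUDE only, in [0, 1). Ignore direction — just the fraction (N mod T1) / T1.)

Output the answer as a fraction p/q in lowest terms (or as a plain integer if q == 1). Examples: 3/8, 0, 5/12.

Chain of 3 gears, tooth counts: [24, 16, 8]
  gear 0: T0=24, direction=positive, advance = 188 mod 24 = 20 teeth = 20/24 turn
  gear 1: T1=16, direction=negative, advance = 188 mod 16 = 12 teeth = 12/16 turn
  gear 2: T2=8, direction=positive, advance = 188 mod 8 = 4 teeth = 4/8 turn
Gear 1: 188 mod 16 = 12
Fraction = 12 / 16 = 3/4 (gcd(12,16)=4) = 3/4

Answer: 3/4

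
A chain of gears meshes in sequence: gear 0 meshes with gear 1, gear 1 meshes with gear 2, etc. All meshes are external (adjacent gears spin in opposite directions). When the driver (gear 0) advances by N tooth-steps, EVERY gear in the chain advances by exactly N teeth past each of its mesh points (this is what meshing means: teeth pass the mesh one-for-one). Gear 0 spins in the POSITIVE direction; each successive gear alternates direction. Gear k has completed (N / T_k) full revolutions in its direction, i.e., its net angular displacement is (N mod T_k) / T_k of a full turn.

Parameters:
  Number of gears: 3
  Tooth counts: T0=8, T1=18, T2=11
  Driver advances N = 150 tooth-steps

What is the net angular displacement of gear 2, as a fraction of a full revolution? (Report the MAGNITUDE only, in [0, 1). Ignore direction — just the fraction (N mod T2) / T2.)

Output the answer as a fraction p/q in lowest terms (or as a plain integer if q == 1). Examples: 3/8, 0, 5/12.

Answer: 7/11

Derivation:
Chain of 3 gears, tooth counts: [8, 18, 11]
  gear 0: T0=8, direction=positive, advance = 150 mod 8 = 6 teeth = 6/8 turn
  gear 1: T1=18, direction=negative, advance = 150 mod 18 = 6 teeth = 6/18 turn
  gear 2: T2=11, direction=positive, advance = 150 mod 11 = 7 teeth = 7/11 turn
Gear 2: 150 mod 11 = 7
Fraction = 7 / 11 = 7/11 (gcd(7,11)=1) = 7/11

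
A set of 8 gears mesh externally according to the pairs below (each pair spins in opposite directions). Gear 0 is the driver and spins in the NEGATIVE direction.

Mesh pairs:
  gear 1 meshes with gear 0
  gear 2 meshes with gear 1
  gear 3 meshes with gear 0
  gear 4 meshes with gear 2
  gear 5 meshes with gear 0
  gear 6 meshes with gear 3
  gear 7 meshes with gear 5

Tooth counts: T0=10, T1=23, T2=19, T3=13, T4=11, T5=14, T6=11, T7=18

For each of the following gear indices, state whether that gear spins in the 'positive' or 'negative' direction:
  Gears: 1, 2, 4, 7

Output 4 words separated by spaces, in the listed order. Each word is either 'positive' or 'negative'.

Gear 0 (driver): negative (depth 0)
  gear 1: meshes with gear 0 -> depth 1 -> positive (opposite of gear 0)
  gear 2: meshes with gear 1 -> depth 2 -> negative (opposite of gear 1)
  gear 3: meshes with gear 0 -> depth 1 -> positive (opposite of gear 0)
  gear 4: meshes with gear 2 -> depth 3 -> positive (opposite of gear 2)
  gear 5: meshes with gear 0 -> depth 1 -> positive (opposite of gear 0)
  gear 6: meshes with gear 3 -> depth 2 -> negative (opposite of gear 3)
  gear 7: meshes with gear 5 -> depth 2 -> negative (opposite of gear 5)
Queried indices 1, 2, 4, 7 -> positive, negative, positive, negative

Answer: positive negative positive negative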